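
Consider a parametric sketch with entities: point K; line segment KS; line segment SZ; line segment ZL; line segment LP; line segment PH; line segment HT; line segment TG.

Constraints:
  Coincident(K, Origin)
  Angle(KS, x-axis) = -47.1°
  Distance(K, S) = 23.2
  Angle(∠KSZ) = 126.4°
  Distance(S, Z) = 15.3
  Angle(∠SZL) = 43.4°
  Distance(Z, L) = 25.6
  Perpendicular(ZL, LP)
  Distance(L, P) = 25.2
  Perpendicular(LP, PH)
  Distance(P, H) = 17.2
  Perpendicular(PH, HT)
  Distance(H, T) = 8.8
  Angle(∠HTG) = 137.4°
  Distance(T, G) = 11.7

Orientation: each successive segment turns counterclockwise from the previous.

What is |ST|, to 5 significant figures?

6.4841

K is at the origin; KS runs at -47.1° with length 23.2, so S = (15.793, -16.995). ∠KSZ = 126.4° gives SZ at 6.5000° from the x-axis; with |SZ| = 15.3, Z = (30.994, -15.263). ∠SZL = 43.4° gives ZL at 143.10° from the x-axis; with |ZL| = 25.6, L = (10.522, 0.10777). ZL is perpendicular to LP, so LP runs at -126.90°; with |LP| = 25.2, P = (-4.6081, -20.044). LP is perpendicular to PH, so PH runs at -36.900°; with |PH| = 17.2, H = (9.1464, -30.372). The perpendicularity gives HT at right angles to PH, so HT runs at 53.100°; with |HT| = 8.8, T = (14.430, -23.334). Then |ST| = |T − S| = 6.4841.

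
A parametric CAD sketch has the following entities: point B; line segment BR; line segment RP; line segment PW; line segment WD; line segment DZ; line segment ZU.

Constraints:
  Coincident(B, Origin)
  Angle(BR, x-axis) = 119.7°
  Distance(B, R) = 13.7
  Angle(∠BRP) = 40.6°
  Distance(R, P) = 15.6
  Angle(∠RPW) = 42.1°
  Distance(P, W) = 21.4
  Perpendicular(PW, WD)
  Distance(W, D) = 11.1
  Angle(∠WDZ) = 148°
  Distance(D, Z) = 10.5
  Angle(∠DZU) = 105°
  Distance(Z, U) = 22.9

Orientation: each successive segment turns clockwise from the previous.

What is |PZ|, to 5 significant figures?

25.514

PW is perpendicular to WD, so WD runs at 112.40°; with |WD| = 11.1, D = (-16.116, 8.7491). ∠WDZ = 148.0° gives DZ at 80.400° from the x-axis; with |DZ| = 10.5, Z = (-14.365, 19.102). Then |PZ| = |Z − P| = 25.514.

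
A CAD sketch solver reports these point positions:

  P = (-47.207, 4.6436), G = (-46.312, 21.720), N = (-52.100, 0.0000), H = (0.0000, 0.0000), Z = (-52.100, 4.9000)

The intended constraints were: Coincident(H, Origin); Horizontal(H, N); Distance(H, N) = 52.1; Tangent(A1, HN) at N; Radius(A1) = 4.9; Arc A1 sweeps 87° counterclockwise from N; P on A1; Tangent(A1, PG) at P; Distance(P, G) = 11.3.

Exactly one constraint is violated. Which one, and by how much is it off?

Distance(P, G) = 11.3 — off by 5.80.

H = (0.00, 0.00) ✓; H.y = 0.00, N.y = 0.00 ✓; |HN| = 52.10 ✓; ∠(ZN, NH) = 90.00° ✓; |ZN| = 4.900 ✓; bearing(Z→P) − bearing(Z→N) = 87.00° ✓; |ZP| = 4.900 ✓; ∠(ZP, PG) = 90.00° ✓; |PG| = 17.10 ✗.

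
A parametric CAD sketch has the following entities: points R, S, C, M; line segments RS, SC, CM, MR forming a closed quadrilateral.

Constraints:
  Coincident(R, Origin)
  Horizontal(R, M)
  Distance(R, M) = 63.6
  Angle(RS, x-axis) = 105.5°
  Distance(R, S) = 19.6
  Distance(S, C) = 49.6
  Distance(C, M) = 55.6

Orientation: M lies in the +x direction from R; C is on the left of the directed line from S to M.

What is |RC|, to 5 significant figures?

59.260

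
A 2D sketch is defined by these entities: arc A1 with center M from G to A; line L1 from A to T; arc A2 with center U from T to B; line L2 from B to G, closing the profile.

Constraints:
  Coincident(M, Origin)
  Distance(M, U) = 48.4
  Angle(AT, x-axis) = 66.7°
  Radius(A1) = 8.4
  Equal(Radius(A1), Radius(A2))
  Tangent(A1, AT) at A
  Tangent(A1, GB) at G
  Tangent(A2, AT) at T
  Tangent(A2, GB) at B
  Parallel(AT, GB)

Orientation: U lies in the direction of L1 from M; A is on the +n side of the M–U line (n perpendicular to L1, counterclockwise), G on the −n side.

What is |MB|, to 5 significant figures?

49.124

Tangency of A1 to both parallel lines with radius 8.4 puts A and G at M ± 8.4·n: A = (-7.7149, 3.3226), G = (7.7149, -3.3226). Equal radii place T and B the same way about U: T = U + 8.4·n = (11.429, 47.775), B = U − 8.4·n = (26.859, 41.130). Then |MB| = |B − M| = 49.124.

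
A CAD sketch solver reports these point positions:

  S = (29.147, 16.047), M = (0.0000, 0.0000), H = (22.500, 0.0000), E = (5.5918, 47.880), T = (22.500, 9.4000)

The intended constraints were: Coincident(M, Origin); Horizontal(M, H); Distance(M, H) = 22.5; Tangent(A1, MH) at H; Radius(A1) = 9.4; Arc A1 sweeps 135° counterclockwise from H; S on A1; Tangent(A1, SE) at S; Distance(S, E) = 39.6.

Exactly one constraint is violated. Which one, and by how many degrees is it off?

Tangent(A1, SE) at S — off by 8.50°.

M = (0.00, 0.00) ✓; M.y = 0.00, H.y = 0.00 ✓; |MH| = 22.50 ✓; ∠(TH, HM) = 90.00° ✓; |TH| = 9.400 ✓; bearing(T→S) − bearing(T→H) = 135.0° ✓; |TS| = 9.400 ✓; ∠(TS, SE) = 98.50° ✗; |SE| = 39.60 ✓.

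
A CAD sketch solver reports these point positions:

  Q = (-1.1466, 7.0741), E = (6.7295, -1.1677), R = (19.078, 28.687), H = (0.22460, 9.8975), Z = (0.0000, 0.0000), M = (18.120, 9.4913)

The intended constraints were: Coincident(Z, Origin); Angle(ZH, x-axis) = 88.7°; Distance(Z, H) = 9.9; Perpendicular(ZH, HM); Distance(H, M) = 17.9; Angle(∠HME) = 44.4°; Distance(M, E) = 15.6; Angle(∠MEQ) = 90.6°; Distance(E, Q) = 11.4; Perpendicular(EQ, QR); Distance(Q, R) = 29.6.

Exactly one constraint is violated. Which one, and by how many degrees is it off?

Perpendicular(EQ, QR) — off by 3.20°.

Z = (0.00, 0.00) ✓; ZH at 88.70° ✓; |ZH| = 9.900 ✓; ∠(ZH, HM) = 90.00° ✓; |HM| = 17.90 ✓; ∠HME = 44.40° ✓; |ME| = 15.60 ✓; ∠MEQ = 90.60° ✓; |EQ| = 11.40 ✓; ∠(EQ, QR) = 86.80° ✗; |QR| = 29.60 ✓.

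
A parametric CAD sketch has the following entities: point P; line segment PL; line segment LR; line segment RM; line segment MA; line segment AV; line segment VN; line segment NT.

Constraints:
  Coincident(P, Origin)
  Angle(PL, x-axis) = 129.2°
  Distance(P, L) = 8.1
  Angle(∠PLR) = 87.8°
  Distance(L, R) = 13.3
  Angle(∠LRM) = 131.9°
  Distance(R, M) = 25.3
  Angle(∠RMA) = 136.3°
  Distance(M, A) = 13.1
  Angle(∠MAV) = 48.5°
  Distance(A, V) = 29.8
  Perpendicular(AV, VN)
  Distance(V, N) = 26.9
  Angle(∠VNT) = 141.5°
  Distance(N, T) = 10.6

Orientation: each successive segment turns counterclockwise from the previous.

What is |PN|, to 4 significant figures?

30.82

P is at the origin; PL runs at 129.2° with length 8.1, so L = (-5.119, 6.277). ∠PLR = 87.8° gives LR at -138.6° from the x-axis; with |LR| = 13.3, R = (-15.10, -2.518). ∠LRM = 131.9° gives RM at -90.50° from the x-axis; with |RM| = 25.3, M = (-15.32, -27.82). ∠RMA = 136.3° gives MA at -46.80° from the x-axis; with |MA| = 13.1, A = (-6.349, -37.37). ∠MAV = 48.5° gives AV at 84.70° from the x-axis; with |AV| = 29.8, V = (-3.596, -7.694). AV is perpendicular to VN, so VN runs at 174.7°; with |VN| = 26.9, N = (-30.38, -5.210). Then |PN| = |N − P| = 30.82.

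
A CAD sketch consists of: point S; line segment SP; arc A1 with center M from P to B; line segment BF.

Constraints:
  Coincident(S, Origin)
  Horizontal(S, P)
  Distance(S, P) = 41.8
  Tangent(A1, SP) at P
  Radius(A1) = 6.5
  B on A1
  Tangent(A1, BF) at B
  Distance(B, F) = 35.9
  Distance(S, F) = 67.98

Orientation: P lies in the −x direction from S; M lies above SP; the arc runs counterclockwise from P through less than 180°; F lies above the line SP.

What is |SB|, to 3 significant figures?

37.5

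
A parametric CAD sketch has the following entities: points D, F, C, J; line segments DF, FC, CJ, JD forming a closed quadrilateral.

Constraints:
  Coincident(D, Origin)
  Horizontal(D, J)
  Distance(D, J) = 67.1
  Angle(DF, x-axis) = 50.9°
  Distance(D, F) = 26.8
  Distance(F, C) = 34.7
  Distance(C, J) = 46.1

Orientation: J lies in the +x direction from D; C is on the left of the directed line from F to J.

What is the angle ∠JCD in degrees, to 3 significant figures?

76.3°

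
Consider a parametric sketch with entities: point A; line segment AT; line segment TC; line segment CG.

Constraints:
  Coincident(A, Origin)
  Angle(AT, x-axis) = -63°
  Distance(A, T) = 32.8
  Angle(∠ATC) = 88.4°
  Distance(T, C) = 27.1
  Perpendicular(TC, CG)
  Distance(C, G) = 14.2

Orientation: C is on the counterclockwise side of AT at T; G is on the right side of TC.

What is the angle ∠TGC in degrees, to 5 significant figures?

62.346°

∠ATC = 88.4°, so TC runs at -63.0° + (180° − 88.4°) = 28.600° from the x-axis; with |TC| = 27.1, C = T + 27.1·(cos 28.600°, sin 28.600°) = (38.684, -16.252). The perpendicularity gives CG at right angles to TC; with |CG| = 14.2 on the right of TC, G = C + 14.2·(0.47869, -0.87798) = (45.482, -28.720). Then cos ∠TGC = GT·GC / (|GT||GC|), giving 62.346°.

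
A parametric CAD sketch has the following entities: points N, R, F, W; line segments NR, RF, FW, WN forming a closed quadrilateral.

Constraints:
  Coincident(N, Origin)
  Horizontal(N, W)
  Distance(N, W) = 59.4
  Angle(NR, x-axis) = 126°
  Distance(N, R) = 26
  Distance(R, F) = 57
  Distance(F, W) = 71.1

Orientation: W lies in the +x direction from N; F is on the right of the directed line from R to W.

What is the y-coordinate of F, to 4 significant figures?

-34.57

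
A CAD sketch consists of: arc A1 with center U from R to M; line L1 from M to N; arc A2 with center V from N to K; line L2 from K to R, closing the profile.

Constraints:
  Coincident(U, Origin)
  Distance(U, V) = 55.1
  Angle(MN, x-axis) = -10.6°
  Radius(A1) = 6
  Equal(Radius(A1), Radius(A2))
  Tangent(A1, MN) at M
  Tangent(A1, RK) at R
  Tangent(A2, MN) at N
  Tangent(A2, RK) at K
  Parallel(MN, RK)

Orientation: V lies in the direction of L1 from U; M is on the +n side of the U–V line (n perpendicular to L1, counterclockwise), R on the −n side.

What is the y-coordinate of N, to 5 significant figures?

-4.2381

The slot axis is L1's direction at -10.6°, so u = (cos -10.6°, sin -10.6°) = (0.98294, -0.18395) and n = (−sin -10.6°, cos -10.6°) = (0.18395, 0.98294). U is at the origin and V lies 55.1 along u from U, so V = 55.1·u = (54.160, -10.136). Tangency of A1 to both parallel lines with radius 6.0 puts M and R at U ± 6.0·n: M = (1.1037, 5.8976), R = (-1.1037, -5.8976). Equal radii place N and K the same way about V: N = V + 6.0·n = (55.263, -4.2381), K = V − 6.0·n = (53.056, -16.033). So N.y = -4.2381.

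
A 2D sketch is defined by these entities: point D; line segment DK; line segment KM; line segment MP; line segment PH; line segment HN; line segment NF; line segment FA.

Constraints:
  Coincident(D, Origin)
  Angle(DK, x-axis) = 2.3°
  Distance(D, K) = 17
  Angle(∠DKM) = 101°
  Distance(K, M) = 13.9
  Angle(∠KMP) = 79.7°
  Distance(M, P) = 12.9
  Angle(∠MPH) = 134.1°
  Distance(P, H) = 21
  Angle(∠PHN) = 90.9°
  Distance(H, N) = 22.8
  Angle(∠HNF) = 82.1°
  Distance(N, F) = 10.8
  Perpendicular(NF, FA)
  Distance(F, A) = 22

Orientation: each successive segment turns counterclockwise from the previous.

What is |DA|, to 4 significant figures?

5.430

∠HNF = 82.1° gives NF at 54.50° from the x-axis; with |NF| = 10.8, F = (14.84, -8.294). NF ⟂ FA, so FA runs at 144.5°; with |FA| = 22.0, A = (-3.067, 4.482). Then |DA| = |A − D| = 5.430.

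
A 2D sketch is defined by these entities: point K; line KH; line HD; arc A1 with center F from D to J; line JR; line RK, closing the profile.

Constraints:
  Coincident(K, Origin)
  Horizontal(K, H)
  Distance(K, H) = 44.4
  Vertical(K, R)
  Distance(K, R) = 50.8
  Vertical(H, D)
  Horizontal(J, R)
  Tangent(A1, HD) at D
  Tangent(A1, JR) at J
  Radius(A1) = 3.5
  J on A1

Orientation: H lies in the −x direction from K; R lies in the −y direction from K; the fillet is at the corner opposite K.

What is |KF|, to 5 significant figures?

62.531

KR is vertical with |KR| = 50.8 and R on the −y side, so R = (0.0000, -50.800). The virtual corner opposite K is at (-44.400, -50.800). A1 meets HD tangentially, so FD is at right angles to HD and A1 meets JR tangentially, so FJ is at right angles to JR, with radius 3.5, so the center F sits 3.5 in from both sides at F = (-40.900, -47.300). Then |KF| = |F − K| = 62.531.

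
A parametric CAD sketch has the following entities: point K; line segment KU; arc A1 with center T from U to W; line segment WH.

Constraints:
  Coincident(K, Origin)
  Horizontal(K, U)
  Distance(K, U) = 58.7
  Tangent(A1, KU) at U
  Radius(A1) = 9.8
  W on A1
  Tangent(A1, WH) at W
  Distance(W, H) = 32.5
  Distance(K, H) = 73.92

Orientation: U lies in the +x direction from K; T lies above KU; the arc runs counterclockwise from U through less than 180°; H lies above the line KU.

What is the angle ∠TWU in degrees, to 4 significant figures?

37.37°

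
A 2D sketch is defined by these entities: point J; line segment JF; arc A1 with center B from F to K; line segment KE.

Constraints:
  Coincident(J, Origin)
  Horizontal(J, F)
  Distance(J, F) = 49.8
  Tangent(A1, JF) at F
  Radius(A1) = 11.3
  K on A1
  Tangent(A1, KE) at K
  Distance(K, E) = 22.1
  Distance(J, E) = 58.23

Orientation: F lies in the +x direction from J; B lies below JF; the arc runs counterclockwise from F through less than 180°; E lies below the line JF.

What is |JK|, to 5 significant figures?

41.769

J is at the origin; J and F share the same y with |JF| = 49.8 and F on the +x side, so F = (49.800, 0.0000). A1 meets JF tangentially, so BF is at right angles to JF, so B = F + (0, -11.3) = (49.800, -11.300). Since BK ⟂ KE (tangency), |BE| = √(11.3² + 22.1²) = 24.821 regardless of where K sits on A1. So E lies on both circle(J, 58.23) and circle(B, 24.821); the below-JF intersection is E = (45.913, -35.815). K is the foot of the tangent from E: K = (39.057, -14.805).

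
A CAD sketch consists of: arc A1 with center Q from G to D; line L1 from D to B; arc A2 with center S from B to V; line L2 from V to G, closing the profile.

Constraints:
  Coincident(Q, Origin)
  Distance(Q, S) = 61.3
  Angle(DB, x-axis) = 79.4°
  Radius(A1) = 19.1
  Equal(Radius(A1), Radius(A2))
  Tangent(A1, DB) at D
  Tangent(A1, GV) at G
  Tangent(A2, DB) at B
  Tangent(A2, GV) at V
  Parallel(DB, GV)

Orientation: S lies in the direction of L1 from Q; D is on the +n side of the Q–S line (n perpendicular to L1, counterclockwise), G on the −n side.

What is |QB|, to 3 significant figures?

64.2

The slot axis is L1's direction at 79.4°, so u = (cos 79.4°, sin 79.4°) = (0.184, 0.983) and n = (−sin 79.4°, cos 79.4°) = (-0.983, 0.184). Q is at the origin and S lies 61.3 along u from Q, so S = 61.3·u = (11.3, 60.3). Tangency of A1 to both parallel lines with radius 19.1 puts D and G at Q ± 19.1·n: D = (-18.8, 3.51), G = (18.8, -3.51). Equal radii place B and V the same way about S: B = S + 19.1·n = (-7.50, 63.8), V = S − 19.1·n = (30.1, 56.7). Then |QB| = |B − Q| = 64.2.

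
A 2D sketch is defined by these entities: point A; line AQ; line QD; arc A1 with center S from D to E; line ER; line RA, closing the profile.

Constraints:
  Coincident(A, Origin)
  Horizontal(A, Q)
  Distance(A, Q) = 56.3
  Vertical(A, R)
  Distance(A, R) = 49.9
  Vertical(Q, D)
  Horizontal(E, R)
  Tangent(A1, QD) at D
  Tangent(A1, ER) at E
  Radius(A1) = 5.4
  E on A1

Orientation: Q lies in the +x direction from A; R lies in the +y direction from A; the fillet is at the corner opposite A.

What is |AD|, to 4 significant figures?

71.76

The virtual corner opposite A is at (56.30, 49.90). Since A1 is tangent to QD there, SD ⟂ QD and tangency of A1 to ER means the radius SE is perpendicular to ER, with radius 5.4, so the center S sits 5.4 in from both sides at S = (50.90, 44.50). That places the tangent points at D = (56.30, 44.50) on QD and E = (50.90, 49.90) on ER. Then |AD| = |D − A| = 71.76.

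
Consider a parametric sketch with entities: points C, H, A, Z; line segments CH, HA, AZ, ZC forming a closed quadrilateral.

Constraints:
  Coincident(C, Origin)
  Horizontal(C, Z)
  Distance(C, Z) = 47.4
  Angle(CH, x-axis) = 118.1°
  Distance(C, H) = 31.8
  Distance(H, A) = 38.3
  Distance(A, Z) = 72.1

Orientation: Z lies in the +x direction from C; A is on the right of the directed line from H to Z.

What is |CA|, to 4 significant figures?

25.79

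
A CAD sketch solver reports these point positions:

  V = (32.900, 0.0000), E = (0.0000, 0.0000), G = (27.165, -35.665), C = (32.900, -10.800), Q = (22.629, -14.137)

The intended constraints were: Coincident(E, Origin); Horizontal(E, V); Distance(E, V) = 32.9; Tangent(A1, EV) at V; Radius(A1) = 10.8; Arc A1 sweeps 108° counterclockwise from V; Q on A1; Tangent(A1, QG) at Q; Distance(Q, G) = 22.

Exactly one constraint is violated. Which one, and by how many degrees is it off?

Tangent(A1, QG) at Q — off by 6.10°.

E = (0.00, 0.00) ✓; E.y = 0.00, V.y = 0.00 ✓; |EV| = 32.90 ✓; ∠(CV, VE) = 90.00° ✓; |CV| = 10.80 ✓; bearing(C→Q) − bearing(C→V) = 108.0° ✓; |CQ| = 10.80 ✓; ∠(CQ, QG) = 96.10° ✗; |QG| = 22.00 ✓.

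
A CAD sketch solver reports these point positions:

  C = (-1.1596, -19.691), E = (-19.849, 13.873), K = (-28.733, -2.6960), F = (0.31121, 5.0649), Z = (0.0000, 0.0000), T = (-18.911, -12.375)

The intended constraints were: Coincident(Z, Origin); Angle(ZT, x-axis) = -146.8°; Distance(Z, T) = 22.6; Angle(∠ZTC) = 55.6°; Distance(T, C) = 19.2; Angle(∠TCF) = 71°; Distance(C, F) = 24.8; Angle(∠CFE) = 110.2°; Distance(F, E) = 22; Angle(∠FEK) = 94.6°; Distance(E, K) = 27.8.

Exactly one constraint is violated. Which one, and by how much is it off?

Distance(E, K) = 27.8 — off by 9.00.

Z = (0.00, 0.00) ✓; ZT at -146.8° ✓; |ZT| = 22.60 ✓; ∠ZTC = 55.60° ✓; |TC| = 19.20 ✓; ∠TCF = 71.00° ✓; |CF| = 24.80 ✓; ∠CFE = 110.2° ✓; |FE| = 22.00 ✓; ∠FEK = 94.60° ✓; |EK| = 18.80 ✗.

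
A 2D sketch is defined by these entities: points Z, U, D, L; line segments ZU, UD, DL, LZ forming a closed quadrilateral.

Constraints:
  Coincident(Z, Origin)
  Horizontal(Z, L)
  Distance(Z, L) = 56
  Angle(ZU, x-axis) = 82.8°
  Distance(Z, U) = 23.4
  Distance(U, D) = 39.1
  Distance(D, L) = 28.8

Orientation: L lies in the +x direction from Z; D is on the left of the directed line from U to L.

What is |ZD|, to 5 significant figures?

48.946

Z is at the origin; Z and L share the same y with |ZL| = 56.0 and L in +x, so L = (56.0, 0). ZU runs at 82.8° with |ZU| = 23.4, so U = (2.9328, 23.215). D is determined by |UD| = 39.1 and |DL| = 28.8 together: it lies at the intersection of circle(U, 39.1) and circle(L, 28.8). With |UL| = 57.923, the foot of the radical line on UL is 34.999 from U and the perpendicular offset is √(39.1² − 34.999²) = 17.433. Taking the left-of-UL solution: D = (41.984, 25.160).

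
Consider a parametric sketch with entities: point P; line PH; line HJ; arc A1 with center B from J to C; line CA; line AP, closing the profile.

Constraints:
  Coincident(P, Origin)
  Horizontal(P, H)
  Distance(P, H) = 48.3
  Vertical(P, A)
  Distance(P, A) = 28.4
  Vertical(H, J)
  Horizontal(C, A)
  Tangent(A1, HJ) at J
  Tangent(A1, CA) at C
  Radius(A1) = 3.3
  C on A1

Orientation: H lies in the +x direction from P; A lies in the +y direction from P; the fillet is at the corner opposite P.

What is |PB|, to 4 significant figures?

51.53

P is at the origin; P and H share the same y with |PH| = 48.3 and H on the +x side, so H = (48.30, 0.000). PA is vertical with |PA| = 28.4 and A on the +y side, so A = (0.000, 28.40). The virtual corner opposite P is at (48.30, 28.40). The tangent condition forces BJ to be normal to HJ and tangency of A1 to CA means the radius BC is perpendicular to CA, with radius 3.3, so the center B sits 3.3 in from both sides at B = (45.00, 25.10). Then |PB| = |B − P| = 51.53.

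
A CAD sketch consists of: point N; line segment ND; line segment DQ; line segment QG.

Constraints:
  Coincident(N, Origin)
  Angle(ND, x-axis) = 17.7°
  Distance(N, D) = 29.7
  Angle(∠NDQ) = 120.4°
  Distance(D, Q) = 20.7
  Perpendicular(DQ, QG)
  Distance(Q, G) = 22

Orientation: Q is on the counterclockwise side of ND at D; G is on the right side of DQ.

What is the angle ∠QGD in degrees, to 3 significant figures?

43.3°

N is at the origin; ND runs at 17.7° with length 29.7, so D = 29.7·(cos 17.7°, sin 17.7°) = (28.3, 9.03). ∠NDQ = 120.4°, so DQ runs at 17.7° + (180° − 120.4°) = 77.3° from the x-axis; with |DQ| = 20.7, Q = D + 20.7·(cos 77.3°, sin 77.3°) = (32.8, 29.2). DQ ⟂ QG; with |QG| = 22.0 on the right of DQ, G = Q + 22.0·(0.976, -0.220) = (54.3, 24.4). Then cos ∠QGD = GQ·GD / (|GQ||GD|), giving 43.3°.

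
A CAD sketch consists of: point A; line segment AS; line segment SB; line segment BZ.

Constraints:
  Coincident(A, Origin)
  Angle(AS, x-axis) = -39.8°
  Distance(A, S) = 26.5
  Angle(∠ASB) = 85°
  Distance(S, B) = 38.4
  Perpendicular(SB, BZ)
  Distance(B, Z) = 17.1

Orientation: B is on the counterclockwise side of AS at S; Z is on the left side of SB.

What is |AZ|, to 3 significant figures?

37.3

A is at the origin; AS runs at -39.8° with length 26.5, so S = 26.5·(cos -39.8°, sin -39.8°) = (20.4, -17.0). ∠ASB = 85.0°, so SB runs at -39.8° + (180° − 85.0°) = 55.2° from the x-axis; with |SB| = 38.4, B = S + 38.4·(cos 55.2°, sin 55.2°) = (42.3, 14.6). SB ⟂ BZ; with |BZ| = 17.1 on the left of SB, Z = B + 17.1·(-0.821, 0.571) = (28.2, 24.3). Then |AZ| = |Z − A| = 37.3.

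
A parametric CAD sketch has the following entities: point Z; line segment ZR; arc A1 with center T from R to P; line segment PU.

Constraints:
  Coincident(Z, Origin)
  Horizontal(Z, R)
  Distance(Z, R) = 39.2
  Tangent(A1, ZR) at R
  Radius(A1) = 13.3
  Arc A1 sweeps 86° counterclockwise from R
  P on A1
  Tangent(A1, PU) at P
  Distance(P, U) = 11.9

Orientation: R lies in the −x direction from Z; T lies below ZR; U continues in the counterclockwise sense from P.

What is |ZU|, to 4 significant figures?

58.55

Z is at the origin; ZR is horizontal with |ZR| = 39.2 and R on the −x side, so R = (-39.20, 0.000). Since A1 is tangent to ZR there, TR ⟂ ZR, so T = R + (0, -13.3) = (-39.20, -13.30). On A1, R sits at bearing 90° from T; an 86° counterclockwise sweep puts P at bearing 176°, so P = T + 13.3·(cos 176°, sin 176°) = (-52.47, -12.37). Since A1 is tangent to PU there, TP ⟂ PU, so PU runs along (−sin 176°, cos 176°); with |PU| = 11.9, U = (-53.30, -24.24). Then |ZU| = |U − Z| = 58.55.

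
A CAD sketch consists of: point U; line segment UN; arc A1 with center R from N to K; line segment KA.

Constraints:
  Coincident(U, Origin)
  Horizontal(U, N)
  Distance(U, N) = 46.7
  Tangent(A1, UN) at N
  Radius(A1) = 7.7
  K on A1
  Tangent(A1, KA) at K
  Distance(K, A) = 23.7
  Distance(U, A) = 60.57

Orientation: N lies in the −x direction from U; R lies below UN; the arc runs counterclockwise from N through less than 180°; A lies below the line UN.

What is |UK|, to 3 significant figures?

55.0

Checks: ∠(RN, NU) = 90.00° ✓; |RN| = 7.700 ✓; |RK| = 7.700 ✓; ∠(RK, KA) = 90.00° ✓; |KA| = 23.70 ✓; |UA| = 60.57 ✓.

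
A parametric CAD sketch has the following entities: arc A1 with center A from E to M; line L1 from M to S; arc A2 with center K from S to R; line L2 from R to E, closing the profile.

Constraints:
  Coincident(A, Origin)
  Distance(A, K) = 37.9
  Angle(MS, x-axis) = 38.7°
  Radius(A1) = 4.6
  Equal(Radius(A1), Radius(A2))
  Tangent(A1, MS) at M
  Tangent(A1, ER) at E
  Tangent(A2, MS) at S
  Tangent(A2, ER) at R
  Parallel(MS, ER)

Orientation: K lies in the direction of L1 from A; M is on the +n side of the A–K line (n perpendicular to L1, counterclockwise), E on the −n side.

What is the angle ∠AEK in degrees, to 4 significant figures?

83.08°

A is at the origin and K lies 37.9 along u from A, so K = 37.9·u = (29.58, 23.70). Tangency of A1 to both parallel lines with radius 4.6 puts M and E at A ± 4.6·n: M = (-2.876, 3.590), E = (2.876, -3.590). Then cos ∠AEK = EA·EK / (|EA||EK|), giving 83.08°.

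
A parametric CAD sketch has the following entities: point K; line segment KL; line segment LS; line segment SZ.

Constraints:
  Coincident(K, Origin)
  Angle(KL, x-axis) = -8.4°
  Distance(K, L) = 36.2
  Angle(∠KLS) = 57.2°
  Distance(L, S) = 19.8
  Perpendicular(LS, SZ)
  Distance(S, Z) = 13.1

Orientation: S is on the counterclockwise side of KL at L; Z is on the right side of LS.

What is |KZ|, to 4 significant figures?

43.53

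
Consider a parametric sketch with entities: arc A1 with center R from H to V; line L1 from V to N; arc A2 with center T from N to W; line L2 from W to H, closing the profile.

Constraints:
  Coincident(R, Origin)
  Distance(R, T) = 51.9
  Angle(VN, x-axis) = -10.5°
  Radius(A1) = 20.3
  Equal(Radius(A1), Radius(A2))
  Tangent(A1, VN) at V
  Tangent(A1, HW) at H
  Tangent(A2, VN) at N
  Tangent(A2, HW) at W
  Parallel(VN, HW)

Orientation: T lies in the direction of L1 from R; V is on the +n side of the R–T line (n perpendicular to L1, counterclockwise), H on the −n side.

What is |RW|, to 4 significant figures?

55.73

The slot axis is L1's direction at -10.5°, so u = (cos -10.5°, sin -10.5°) = (0.9833, -0.1822) and n = (−sin -10.5°, cos -10.5°) = (0.1822, 0.9833). R is at the origin and T lies 51.9 along u from R, so T = 51.9·u = (51.03, -9.458). Tangency of A1 to both parallel lines with radius 20.3 puts V and H at R ± 20.3·n: V = (3.699, 19.96), H = (-3.699, -19.96). Equal radii place N and W the same way about T: N = T + 20.3·n = (54.73, 10.50), W = T − 20.3·n = (47.33, -29.42). Then |RW| = |W − R| = 55.73.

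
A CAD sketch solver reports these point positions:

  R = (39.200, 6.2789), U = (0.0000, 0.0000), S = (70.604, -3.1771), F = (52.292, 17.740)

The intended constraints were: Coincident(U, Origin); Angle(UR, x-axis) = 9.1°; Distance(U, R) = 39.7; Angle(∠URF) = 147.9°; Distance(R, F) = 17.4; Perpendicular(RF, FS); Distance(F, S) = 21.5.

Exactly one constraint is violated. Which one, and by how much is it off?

Distance(F, S) = 21.5 — off by 6.30.

U = (0.00, 0.00) ✓; UR at 9.100° ✓; |UR| = 39.70 ✓; ∠URF = 147.9° ✓; |RF| = 17.40 ✓; ∠(RF, FS) = 90.00° ✓; |FS| = 27.80 ✗.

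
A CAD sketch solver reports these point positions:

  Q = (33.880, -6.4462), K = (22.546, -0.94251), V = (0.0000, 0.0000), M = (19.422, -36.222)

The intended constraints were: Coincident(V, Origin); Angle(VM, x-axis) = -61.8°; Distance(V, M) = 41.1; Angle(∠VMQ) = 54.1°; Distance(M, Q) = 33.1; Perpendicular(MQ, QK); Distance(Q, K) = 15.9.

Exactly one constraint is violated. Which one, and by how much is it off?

Distance(Q, K) = 15.9 — off by 3.30.

V = (0.00, 0.00) ✓; VM at -61.80° ✓; |VM| = 41.10 ✓; ∠VMQ = 54.10° ✓; |MQ| = 33.10 ✓; ∠(MQ, QK) = 90.00° ✓; |QK| = 12.60 ✗.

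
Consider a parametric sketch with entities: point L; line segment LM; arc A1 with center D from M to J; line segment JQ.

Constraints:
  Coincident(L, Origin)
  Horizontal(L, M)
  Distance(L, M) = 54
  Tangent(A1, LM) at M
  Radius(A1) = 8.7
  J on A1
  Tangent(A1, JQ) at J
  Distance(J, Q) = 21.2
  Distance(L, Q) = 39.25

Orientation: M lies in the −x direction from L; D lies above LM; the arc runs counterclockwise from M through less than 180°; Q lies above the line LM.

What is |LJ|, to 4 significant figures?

47.34

Checks: |DJ| = 8.700 ✓; ∠(DJ, JQ) = 90.00° ✓; |JQ| = 21.20 ✓; |LQ| = 39.25 ✓.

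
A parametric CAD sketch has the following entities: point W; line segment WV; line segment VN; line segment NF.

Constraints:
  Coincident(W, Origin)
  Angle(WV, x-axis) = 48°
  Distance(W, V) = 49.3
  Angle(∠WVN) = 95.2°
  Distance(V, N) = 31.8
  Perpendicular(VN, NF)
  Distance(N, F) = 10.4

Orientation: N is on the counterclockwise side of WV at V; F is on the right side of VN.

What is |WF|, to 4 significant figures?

69.68

W is at the origin; WV runs at 48.0° with length 49.3, so V = 49.3·(cos 48.0°, sin 48.0°) = (32.99, 36.64). ∠WVN = 95.2°, so VN runs at 48.0° + (180° − 95.2°) = 132.8° from the x-axis; with |VN| = 31.8, N = V + 31.8·(cos 132.8°, sin 132.8°) = (11.38, 59.97). The perpendicularity gives NF at right angles to VN; with |NF| = 10.4 on the right of VN, F = N + 10.4·(0.7337, 0.6794) = (19.01, 67.04). Then |WF| = |F − W| = 69.68.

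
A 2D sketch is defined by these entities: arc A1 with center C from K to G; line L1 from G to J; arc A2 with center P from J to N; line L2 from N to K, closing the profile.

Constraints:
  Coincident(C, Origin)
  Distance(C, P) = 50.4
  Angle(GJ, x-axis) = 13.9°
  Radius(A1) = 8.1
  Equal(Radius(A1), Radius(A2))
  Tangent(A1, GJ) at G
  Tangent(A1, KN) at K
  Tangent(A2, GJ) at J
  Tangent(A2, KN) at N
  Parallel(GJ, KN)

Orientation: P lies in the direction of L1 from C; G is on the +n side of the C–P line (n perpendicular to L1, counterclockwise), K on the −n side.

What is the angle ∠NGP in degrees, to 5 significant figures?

8.6887°

The slot axis is L1's direction at 13.9°, so u = (cos 13.9°, sin 13.9°) = (0.97072, 0.24023) and n = (−sin 13.9°, cos 13.9°) = (-0.24023, 0.97072). C is at the origin and P lies 50.4 along u from C, so P = 50.4·u = (48.924, 12.107). Tangency of A1 to both parallel lines with radius 8.1 puts G and K at C ± 8.1·n: G = (-1.9458, 7.8628), K = (1.9458, -7.8628). Equal radii place J and N the same way about P: J = P + 8.1·n = (46.978, 19.970), N = P − 8.1·n = (50.870, 4.2447). Then cos ∠NGP = GN·GP / (|GN||GP|), giving 8.6887°.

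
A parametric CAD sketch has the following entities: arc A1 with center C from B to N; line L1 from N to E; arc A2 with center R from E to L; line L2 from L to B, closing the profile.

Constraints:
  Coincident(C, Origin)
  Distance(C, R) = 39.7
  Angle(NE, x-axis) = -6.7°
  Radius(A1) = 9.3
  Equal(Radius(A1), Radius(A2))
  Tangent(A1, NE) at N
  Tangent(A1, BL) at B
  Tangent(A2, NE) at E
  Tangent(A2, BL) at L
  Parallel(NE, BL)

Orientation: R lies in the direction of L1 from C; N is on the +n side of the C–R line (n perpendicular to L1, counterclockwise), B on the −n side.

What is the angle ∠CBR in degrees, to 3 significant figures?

76.8°

The slot axis is L1's direction at -6.7°, so u = (cos -6.7°, sin -6.7°) = (0.993, -0.117) and n = (−sin -6.7°, cos -6.7°) = (0.117, 0.993). C is at the origin and R lies 39.7 along u from C, so R = 39.7·u = (39.4, -4.63). Tangency of A1 to both parallel lines with radius 9.3 puts N and B at C ± 9.3·n: N = (1.09, 9.24), B = (-1.09, -9.24). Then cos ∠CBR = BC·BR / (|BC||BR|), giving 76.8°.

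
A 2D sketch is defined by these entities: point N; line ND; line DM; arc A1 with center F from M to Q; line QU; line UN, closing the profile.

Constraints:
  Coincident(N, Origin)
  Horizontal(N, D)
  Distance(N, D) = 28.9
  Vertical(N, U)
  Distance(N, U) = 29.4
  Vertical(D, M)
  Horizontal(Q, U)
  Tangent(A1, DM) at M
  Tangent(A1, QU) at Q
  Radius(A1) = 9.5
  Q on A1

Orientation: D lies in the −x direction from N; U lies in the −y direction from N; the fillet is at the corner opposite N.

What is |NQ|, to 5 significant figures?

35.224

N is at the origin; N and D share the same y with |ND| = 28.9 and D on the −x side, so D = (-28.900, 0.0000). N and U share the same x with |NU| = 29.4 and U on the −y side, so U = (0.0000, -29.400). The virtual corner opposite N is at (-28.900, -29.400). A1 meets DM tangentially, so FM is at right angles to DM and A1 meets QU tangentially, so FQ is at right angles to QU, with radius 9.5, so the center F sits 9.5 in from both sides at F = (-19.400, -19.900). That places the tangent points at M = (-28.900, -19.900) on DM and Q = (-19.400, -29.400) on QU. Then |NQ| = |Q − N| = 35.224.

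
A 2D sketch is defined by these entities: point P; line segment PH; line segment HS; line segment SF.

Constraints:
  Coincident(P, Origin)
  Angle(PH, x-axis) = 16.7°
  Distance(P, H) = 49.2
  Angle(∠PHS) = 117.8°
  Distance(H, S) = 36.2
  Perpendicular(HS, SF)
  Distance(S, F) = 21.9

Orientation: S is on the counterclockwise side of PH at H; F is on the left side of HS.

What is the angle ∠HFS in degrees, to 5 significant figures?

58.827°

∠PHS = 117.8°, so HS runs at 16.7° + (180° − 117.8°) = 78.900° from the x-axis; with |HS| = 36.2, S = H + 36.2·(cos 78.900°, sin 78.900°) = (54.094, 49.661). HS ⟂ SF; with |SF| = 21.9 on the left of HS, F = S + 21.9·(-0.98129, 0.19252) = (32.604, 53.877). Then cos ∠HFS = FH·FS / (|FH||FS|), giving 58.827°.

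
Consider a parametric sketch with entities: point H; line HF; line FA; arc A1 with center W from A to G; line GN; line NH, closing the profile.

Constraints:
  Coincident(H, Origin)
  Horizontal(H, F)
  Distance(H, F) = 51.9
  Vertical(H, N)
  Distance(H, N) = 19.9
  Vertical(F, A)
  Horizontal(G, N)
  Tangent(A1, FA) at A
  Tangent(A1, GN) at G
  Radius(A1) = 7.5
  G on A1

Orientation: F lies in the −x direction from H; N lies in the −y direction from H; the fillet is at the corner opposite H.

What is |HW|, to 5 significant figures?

46.099

H is at the origin; HF is horizontal with |HF| = 51.9 and F on the −x side, so F = (-51.900, 0.0000). H and N share the same x with |HN| = 19.9 and N on the −y side, so N = (0.0000, -19.900). The virtual corner opposite H is at (-51.900, -19.900). Since A1 is tangent to FA there, WA ⟂ FA and A1 meets GN tangentially, so WG is at right angles to GN, with radius 7.5, so the center W sits 7.5 in from both sides at W = (-44.400, -12.400). Then |HW| = |W − H| = 46.099.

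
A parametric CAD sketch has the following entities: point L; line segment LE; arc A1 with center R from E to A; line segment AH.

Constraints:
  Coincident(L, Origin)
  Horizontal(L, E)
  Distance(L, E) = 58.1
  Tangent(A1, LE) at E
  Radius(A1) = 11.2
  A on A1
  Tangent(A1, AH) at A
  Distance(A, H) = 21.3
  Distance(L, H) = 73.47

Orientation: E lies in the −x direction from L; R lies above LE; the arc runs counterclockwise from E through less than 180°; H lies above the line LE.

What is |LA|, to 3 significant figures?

53.6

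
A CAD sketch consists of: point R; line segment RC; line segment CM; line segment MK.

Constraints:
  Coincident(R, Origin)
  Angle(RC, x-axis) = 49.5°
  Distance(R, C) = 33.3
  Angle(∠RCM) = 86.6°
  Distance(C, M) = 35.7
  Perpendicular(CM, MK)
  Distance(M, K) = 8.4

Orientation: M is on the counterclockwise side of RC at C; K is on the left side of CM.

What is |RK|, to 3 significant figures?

41.9

R is at the origin; RC runs at 49.5° with length 33.3, so C = 33.3·(cos 49.5°, sin 49.5°) = (21.6, 25.3). ∠RCM = 86.6°, so CM runs at 49.5° + (180° − 86.6°) = 143° from the x-axis; with |CM| = 35.7, M = C + 35.7·(cos 143°, sin 143°) = (-6.85, 46.9). CM is perpendicular to MK; with |MK| = 8.4 on the left of CM, K = M + 8.4·(-0.603, -0.798) = (-11.9, 40.2). Then |RK| = |K − R| = 41.9.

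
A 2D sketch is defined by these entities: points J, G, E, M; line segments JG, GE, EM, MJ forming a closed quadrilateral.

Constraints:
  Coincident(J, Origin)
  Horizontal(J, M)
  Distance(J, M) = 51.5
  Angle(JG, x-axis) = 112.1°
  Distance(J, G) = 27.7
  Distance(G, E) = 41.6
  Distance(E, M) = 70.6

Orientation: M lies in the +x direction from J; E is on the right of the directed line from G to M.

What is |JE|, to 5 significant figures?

23.208

Checks: |GE| = 41.60 ✓; |EM| = 70.60 ✓.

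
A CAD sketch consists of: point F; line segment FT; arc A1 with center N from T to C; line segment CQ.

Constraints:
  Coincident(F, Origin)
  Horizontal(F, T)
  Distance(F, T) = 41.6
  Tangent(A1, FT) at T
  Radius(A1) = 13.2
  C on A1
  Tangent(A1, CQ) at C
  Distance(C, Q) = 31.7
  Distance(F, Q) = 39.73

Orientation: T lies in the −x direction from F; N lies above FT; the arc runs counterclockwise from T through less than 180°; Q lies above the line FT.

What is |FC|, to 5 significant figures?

30.607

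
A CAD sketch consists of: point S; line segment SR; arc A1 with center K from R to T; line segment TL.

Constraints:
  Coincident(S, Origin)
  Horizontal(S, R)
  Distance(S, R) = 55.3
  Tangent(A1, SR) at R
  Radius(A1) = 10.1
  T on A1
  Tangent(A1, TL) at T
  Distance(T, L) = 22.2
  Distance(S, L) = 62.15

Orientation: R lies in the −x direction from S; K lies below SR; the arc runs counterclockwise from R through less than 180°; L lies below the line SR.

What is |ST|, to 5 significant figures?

65.676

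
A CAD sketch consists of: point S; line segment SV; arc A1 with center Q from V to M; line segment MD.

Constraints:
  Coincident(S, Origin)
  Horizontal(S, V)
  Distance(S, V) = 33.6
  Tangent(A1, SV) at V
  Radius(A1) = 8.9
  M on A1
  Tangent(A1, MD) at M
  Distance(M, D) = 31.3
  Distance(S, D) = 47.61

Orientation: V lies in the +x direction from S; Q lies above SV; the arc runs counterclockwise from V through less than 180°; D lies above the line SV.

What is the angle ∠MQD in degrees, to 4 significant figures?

74.13°

Checks: |SV| = 33.60 ✓; |QM| = 8.900 ✓; ∠(QM, MD) = 90.00° ✓; |MD| = 31.30 ✓; |SD| = 47.61 ✓.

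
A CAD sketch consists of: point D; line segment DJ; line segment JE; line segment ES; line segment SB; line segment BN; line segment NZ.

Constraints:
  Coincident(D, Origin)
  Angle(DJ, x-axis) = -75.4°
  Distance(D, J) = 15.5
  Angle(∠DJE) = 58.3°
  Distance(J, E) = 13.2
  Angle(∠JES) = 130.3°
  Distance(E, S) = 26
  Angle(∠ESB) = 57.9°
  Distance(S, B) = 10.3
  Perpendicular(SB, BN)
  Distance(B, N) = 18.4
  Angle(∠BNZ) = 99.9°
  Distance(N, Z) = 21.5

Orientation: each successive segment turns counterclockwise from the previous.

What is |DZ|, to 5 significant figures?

33.929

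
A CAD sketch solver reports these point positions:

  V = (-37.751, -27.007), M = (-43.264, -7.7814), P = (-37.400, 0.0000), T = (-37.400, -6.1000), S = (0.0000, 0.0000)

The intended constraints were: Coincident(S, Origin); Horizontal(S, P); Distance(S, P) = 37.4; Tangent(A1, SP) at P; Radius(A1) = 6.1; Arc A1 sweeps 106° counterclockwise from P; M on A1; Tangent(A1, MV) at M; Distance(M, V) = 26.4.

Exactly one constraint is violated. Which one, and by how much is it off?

Distance(M, V) = 26.4 — off by 6.40.

S = (0.00, 0.00) ✓; S.y = 0.00, P.y = 0.00 ✓; |SP| = 37.40 ✓; ∠(TP, PS) = 90.00° ✓; |TP| = 6.100 ✓; bearing(T→M) − bearing(T→P) = 106.0° ✓; |TM| = 6.100 ✓; ∠(TM, MV) = 90.00° ✓; |MV| = 20.00 ✗.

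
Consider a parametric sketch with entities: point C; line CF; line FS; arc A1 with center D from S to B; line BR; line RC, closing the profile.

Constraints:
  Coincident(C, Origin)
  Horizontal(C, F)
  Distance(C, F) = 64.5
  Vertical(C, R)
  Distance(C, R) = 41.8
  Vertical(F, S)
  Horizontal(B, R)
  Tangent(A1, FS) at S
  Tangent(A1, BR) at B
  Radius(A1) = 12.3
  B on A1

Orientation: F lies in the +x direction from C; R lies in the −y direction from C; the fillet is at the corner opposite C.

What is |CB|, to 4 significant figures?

66.87

C is at the origin; C and F share the same y with |CF| = 64.5 and F on the +x side, so F = (64.50, 0.000). C and R share the same x with |CR| = 41.8 and R on the −y side, so R = (0.000, -41.80). The virtual corner opposite C is at (64.50, -41.80). A1 meets FS tangentially, so DS is at right angles to FS and A1 meets BR tangentially, so DB is at right angles to BR, with radius 12.3, so the center D sits 12.3 in from both sides at D = (52.20, -29.50). That places the tangent points at S = (64.50, -29.50) on FS and B = (52.20, -41.80) on BR. Then |CB| = |B − C| = 66.87.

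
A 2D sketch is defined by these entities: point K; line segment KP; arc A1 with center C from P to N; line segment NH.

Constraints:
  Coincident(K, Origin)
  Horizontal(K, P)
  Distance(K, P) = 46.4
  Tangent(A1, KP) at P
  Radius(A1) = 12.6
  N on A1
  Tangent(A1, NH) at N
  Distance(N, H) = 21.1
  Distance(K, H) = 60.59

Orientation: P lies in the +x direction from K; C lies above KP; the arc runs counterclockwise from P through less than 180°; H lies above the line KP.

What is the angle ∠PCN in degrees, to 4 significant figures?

117.4°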